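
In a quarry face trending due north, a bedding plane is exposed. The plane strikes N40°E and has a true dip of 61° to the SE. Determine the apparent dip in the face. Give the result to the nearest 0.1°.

49.2°

The section lies 40° from the strike.
tan α = tan 61° × sin 40° = 1.8040 × 0.6428 = 1.1596
apparent dip = arctan 1.1596 = 49.23°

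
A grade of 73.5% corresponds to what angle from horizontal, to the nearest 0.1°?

tan θ = 73.5/100 = 0.7350
θ = arctan(0.7350) = 36.32°

36.3°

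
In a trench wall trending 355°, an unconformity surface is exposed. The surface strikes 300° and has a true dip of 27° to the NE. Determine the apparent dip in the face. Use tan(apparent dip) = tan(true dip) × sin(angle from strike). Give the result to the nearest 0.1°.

The section lies 55° from the strike.
tan α = tan 27° × sin 55° = 0.5095 × 0.8192 = 0.4174
apparent dip = arctan 0.4174 = 22.65°

22.7°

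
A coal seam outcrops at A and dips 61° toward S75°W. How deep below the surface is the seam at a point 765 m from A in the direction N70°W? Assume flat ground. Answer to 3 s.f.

1130 m

The hole lies 35° from the dip direction, so the down-dip offset is 765 × cos 35° = 626.65 m.
Depth = down-dip offset × tan(dip) = 626.65 × tan 61° = 626.65 × 1.8040
Depth = 1130.51 m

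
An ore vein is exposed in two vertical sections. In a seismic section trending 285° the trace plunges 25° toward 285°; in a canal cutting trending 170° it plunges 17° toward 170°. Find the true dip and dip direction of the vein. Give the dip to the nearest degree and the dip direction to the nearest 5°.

The two traces are lines in the plane: v₁ = (sin 285°·cos 25°, cos 285°·cos 25°, −sin 25°), v₂ = (sin 170°·cos 17°, cos 170°·cos 17°, −sin 17°).
The plane normal is n = v₁ × v₂ ∝ (-0.467, -0.326, 0.786).
True dip = arccos(n_z / |n|) = arccos(0.8097) = 35.9°.
Dip direction = atan2(-0.467, -0.326) = 235° (azimuth of n's horizontal projection).

true dip 36°, dip direction 235°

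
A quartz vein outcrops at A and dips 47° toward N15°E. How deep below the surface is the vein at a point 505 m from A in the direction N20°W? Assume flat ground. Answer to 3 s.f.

The hole lies 35° from the dip direction, so the down-dip offset is 505 × cos 35° = 413.67 m.
Depth = down-dip offset × tan(dip) = 413.67 × tan 47° = 413.67 × 1.0724
Depth = 443.61 m

444 m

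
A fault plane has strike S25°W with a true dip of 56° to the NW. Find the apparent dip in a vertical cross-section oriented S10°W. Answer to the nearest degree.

Angle between strike (S25°W) and section (S10°W): β = 15°.
tan α = tan 56° × sin 15° = 1.4826 × 0.2588 = 0.3837
apparent dip = arctan 0.3837 = 20.99°

21°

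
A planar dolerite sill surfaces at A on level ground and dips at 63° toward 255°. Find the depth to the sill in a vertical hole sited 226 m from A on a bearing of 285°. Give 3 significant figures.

384 m

The hole lies 30° from the dip direction, so the down-dip offset is 226 × cos 30° = 195.72 m.
Depth = down-dip offset × tan(dip) = 195.72 × tan 63° = 195.72 × 1.9626
Depth = 384.13 m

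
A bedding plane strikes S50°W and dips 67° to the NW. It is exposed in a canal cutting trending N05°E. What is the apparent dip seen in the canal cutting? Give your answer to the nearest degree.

Angle between strike (S50°W) and section (N05°E): β = 45°.
tan(apparent dip) = tan 67° · sin 45° = 1.6658
apparent dip = arctan 1.6658 = 59.02°

59°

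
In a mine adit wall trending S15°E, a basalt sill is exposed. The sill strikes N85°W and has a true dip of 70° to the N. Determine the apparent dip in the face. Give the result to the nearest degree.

69°

Angle between strike (N85°W) and section (S15°E): β = 70°.
tan(apparent dip) = tan 70° · sin 70° = 2.5818
apparent dip = arctan 2.5818 = 68.83°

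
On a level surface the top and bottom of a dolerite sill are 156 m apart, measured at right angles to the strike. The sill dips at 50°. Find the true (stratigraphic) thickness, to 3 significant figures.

120 m

True thickness t = w · sin(dip) = 156 × sin 50°
t = 156 × 0.7660 = 119.503 m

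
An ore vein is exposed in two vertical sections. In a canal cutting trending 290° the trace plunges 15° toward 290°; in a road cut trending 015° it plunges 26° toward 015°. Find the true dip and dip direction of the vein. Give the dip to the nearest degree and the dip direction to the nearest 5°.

true dip 28°, dip direction 350°

The two traces are lines in the plane: v₁ = (sin 290°·cos 15°, cos 290°·cos 15°, −sin 15°), v₂ = (sin 15°·cos 26°, cos 15°·cos 26°, −sin 26°).
Cross product v₁ × v₂ gives the pole to the plane: n ∝ (-0.080, 0.458, 0.865).
tan δ = √(n_x²+n_y²)/n_z = 0.465/0.865, so δ = 28.3°.
Dip direction = azimuth of (n_x, n_y) = atan2(-0.080, 0.458) = 350°.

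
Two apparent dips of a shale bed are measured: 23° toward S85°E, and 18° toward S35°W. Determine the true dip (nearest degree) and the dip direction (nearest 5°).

Represent each trace as a vector plunging at its apparent dip toward its trend (east-north-up frame): v₁ = (0.917, -0.080, -0.391), v₂ = (-0.546, -0.779, -0.309).
n = v₁ × v₂ = (0.280, -0.497, 0.758) (taken with n_z > 0).
True dip = arccos(n_z / |n|) = arccos(0.7994) = 36.9°.
Dip direction = azimuth of (n_x, n_y) = atan2(0.280, -0.497) = 151°.

true dip 37°, dip direction 150°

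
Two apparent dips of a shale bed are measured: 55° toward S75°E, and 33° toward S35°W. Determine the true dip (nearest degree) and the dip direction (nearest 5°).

true dip 62°, dip direction 145°

The two traces are lines in the plane: v₁ = (sin 105°·cos 55°, cos 105°·cos 55°, −sin 55°), v₂ = (sin 215°·cos 33°, cos 215°·cos 33°, −sin 33°).
The plane normal is n = v₁ × v₂ ∝ (0.482, -0.696, 0.452).
Dip δ = arctan(|n_h|/n_z) = arctan(0.846/0.452) = 61.9°.
Dip direction = azimuth of (n_x, n_y) = atan2(0.482, -0.696) = 145°.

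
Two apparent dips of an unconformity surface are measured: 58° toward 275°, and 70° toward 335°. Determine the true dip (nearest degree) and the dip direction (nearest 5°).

The two traces are lines in the plane: v₁ = (sin 275°·cos 58°, cos 275°·cos 58°, −sin 58°), v₂ = (sin 335°·cos 70°, cos 335°·cos 70°, −sin 70°).
Cross product v₁ × v₂ gives the pole to the plane: n ∝ (-0.219, 0.373, 0.157).
True dip = arccos(n_z / |n|) = arccos(0.3407) = 70.1°.
The horizontal component of n points toward azimuth atan2(n_x, n_y) = 330°, the dip direction.

true dip 70°, dip direction 330°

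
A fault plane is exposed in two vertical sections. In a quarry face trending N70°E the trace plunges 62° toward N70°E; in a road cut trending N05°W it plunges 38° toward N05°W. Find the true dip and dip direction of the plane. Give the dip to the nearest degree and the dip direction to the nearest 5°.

The two traces are lines in the plane: v₁ = (sin 70°·cos 62°, cos 70°·cos 62°, −sin 62°), v₂ = (sin 355°·cos 38°, cos 355°·cos 38°, −sin 38°).
n = v₁ × v₂ = (0.594, 0.332, 0.357) (taken with n_z > 0).
Dip δ = arctan(|n_h|/n_z) = arctan(0.681/0.357) = 62.3°.
Dip direction = azimuth of (n_x, n_y) = atan2(0.594, 0.332) = 61°.

true dip 62°, dip direction 060°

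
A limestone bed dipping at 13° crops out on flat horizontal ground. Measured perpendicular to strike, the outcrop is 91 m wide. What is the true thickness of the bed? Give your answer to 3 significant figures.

True thickness t = w · sin(dip) = 91 × sin 13°
t = 91 × 0.2250 = 20.471 m

20.5 m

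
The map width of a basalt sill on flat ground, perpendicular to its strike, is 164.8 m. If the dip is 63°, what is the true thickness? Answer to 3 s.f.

147 m

True thickness t = w · sin(dip) = 164.8 × sin 63°
t = 164.8 × 0.8910 = 146.838 m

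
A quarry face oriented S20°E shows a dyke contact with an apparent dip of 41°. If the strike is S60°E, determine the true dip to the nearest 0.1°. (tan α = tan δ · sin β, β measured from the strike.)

53.5°

β = acute angle between strike S60°E and section S20°E = 40°.
tan(true dip) = tan 41° / sin 40° = 1.3524
true dip = arctan 1.3524 = 53.52°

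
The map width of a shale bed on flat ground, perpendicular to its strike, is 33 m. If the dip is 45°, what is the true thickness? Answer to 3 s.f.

True thickness t = w · sin(dip) = 33 × sin 45°
t = 33 × 0.7071 = 23.335 m

23.3 m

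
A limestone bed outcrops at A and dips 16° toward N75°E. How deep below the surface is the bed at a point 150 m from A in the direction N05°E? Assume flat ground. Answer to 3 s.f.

The hole lies 70° from the dip direction, so the down-dip offset is 150 × cos 70° = 51.30 m.
Depth = down-dip offset × tan(dip) = 51.30 × tan 16° = 51.30 × 0.2867
Depth = 14.71 m

14.7 m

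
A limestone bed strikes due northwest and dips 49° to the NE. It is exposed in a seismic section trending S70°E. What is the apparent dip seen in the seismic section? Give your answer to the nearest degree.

The strike is due northwest and the section trends S70°E; the acute angle between them is β = 25°.
tan α = tan 49° × sin 25° = 1.1504 × 0.4226 = 0.4862
α = arctan(0.4862) = 25.93°

26°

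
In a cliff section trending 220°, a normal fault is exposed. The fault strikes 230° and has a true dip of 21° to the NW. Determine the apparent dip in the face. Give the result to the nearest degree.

The section lies 10° from the strike.
tan α = tan 21° × sin 10° = 0.3839 × 0.1736 = 0.0667
apparent dip = arctan 0.0667 = 3.81°

4°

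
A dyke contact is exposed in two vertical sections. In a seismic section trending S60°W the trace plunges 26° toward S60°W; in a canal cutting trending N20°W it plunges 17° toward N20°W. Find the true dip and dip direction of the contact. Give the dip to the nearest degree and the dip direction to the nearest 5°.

true dip 32°, dip direction 280°

Represent each trace as a vector plunging at its apparent dip toward its trend (east-north-up frame): v₁ = (-0.778, -0.449, -0.438), v₂ = (-0.327, 0.899, -0.292).
Cross product v₁ × v₂ gives the pole to the plane: n ∝ (-0.525, 0.084, 0.846).
tan δ = √(n_x²+n_y²)/n_z = 0.532/0.846, so δ = 32.2°.
The horizontal component of n points toward azimuth atan2(n_x, n_y) = 279°, the dip direction.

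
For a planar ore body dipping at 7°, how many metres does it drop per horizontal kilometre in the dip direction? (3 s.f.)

123 m

drop per km = 1000 × tan 7° = 1000 × 0.1228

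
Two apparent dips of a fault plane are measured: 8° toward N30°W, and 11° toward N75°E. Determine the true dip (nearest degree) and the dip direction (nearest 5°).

true dip 15°, dip direction 030°

Each apparent-dip line lies in the plane. As unit vectors (x east, y north, z up), v₁ plunges 8°→N30°W and v₂ plunges 11°→N75°E.
The plane normal is n = v₁ × v₂ ∝ (0.128, 0.226, 0.939).
tan δ = √(n_x²+n_y²)/n_z = 0.260/0.939, so δ = 15.5°.
Dip direction = atan2(0.128, 0.226) = 30° (azimuth of n's horizontal projection).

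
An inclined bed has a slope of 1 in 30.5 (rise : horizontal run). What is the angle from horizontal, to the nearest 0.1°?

tan θ = 1/30.5 = 0.0328
θ = arctan(0.0328) = 1.88°

1.9°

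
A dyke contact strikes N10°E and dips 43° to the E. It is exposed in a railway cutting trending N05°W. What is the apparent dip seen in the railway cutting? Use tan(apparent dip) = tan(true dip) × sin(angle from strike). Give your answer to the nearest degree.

14°

The strike is N10°E and the section trends N05°W; the acute angle between them is β = 15°.
tan α = tan 43° × sin 15° = 0.9325 × 0.2588 = 0.2414
α = arctan(0.2414) = 13.57°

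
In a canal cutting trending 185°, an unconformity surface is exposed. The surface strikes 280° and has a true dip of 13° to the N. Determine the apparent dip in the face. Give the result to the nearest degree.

13°

Angle between strike (280°) and section (185°): β = 85°.
tan(apparent dip) = tan 13° · sin 85° = 0.2300
apparent dip = arctan 0.2300 = 12.95°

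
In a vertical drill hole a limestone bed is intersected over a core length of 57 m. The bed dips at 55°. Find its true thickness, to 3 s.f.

True thickness t = h · cos(dip) = 57 × cos 55°
t = 57 × 0.5736 = 32.694 m

32.7 m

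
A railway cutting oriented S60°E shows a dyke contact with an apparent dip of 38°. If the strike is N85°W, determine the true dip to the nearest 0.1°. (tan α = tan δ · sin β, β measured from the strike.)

The section is 25° from the strike.
tan δ = tan α / sin β = tan 38° / sin 25° = 0.7813 / 0.4226 = 1.8487
true dip = arctan 1.8487 = 61.59°

61.6°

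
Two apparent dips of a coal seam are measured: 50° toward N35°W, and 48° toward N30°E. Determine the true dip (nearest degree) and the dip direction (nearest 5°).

true dip 54°, dip direction 355°

Each apparent-dip line lies in the plane. As unit vectors (x east, y north, z up), v₁ plunges 50°→N35°W and v₂ plunges 48°→N30°E.
Cross product v₁ × v₂ gives the pole to the plane: n ∝ (-0.053, 0.530, 0.390).
Dip δ = arctan(|n_h|/n_z) = arctan(0.533/0.390) = 53.8°.
The horizontal component of n points toward azimuth atan2(n_x, n_y) = 354°, the dip direction.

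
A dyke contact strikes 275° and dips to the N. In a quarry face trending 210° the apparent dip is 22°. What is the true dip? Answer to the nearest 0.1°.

24.0°

β = acute angle between strike 275° and section 210° = 65°.
tan(true dip) = tan 22° / sin 65° = 0.4458
true dip = arctan 0.4458 = 24.03°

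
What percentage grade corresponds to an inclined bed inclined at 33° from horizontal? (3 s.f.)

64.9%

grade % = 100 × tan 33° = 100 × 0.6494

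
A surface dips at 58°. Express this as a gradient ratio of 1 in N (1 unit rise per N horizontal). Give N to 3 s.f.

1 in 0.625

1 : N means tan θ = 1/N, so N = 1/tan 58° = 1/1.6003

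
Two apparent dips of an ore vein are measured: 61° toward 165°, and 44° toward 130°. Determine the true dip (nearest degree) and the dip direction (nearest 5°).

Each apparent-dip line lies in the plane. As unit vectors (x east, y north, z up), v₁ plunges 61°→165° and v₂ plunges 44°→130°.
The plane normal is n = v₁ × v₂ ∝ (-0.079, -0.395, 0.200).
tan δ = √(n_x²+n_y²)/n_z = 0.403/0.200, so δ = 63.6°.
The horizontal component of n points toward azimuth atan2(n_x, n_y) = 191°, the dip direction.

true dip 64°, dip direction 190°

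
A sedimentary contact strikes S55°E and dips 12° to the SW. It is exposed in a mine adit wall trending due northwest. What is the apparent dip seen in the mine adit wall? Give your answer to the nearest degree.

2°

Angle between strike (S55°E) and section (due northwest): β = 10°.
tan(apparent dip) = tan 12° · sin 10° = 0.0369
apparent dip = arctan 0.0369 = 2.11°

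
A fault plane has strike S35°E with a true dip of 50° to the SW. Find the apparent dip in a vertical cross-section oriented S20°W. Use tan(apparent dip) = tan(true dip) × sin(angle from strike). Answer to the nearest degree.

44°

Angle between strike (S35°E) and section (S20°W): β = 55°.
tan α = tan 50° × sin 55° = 1.1918 × 0.8192 = 0.9762
α = arctan(0.9762) = 44.31°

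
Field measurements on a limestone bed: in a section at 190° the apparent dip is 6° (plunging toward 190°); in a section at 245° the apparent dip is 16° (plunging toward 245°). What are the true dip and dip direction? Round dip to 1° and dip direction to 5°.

true dip 16°, dip direction 260°

The two traces are lines in the plane: v₁ = (sin 190°·cos 6°, cos 190°·cos 6°, −sin 6°), v₂ = (sin 245°·cos 16°, cos 245°·cos 16°, −sin 16°).
n = v₁ × v₂ = (-0.227, -0.043, 0.783) (taken with n_z > 0).
Dip δ = arctan(|n_h|/n_z) = arctan(0.232/0.783) = 16.5°.
The horizontal component of n points toward azimuth atan2(n_x, n_y) = 259°, the dip direction.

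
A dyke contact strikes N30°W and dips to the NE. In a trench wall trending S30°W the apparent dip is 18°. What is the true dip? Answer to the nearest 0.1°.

β = acute angle between strike N30°W and section S30°W = 60°.
tan δ = tan α / sin β = tan 18° / sin 60° = 0.3249 / 0.8660 = 0.3752
true dip = arctan 0.3752 = 20.57°

20.6°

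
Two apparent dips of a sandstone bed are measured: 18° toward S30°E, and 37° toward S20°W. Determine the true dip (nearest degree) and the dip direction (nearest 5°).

The two traces are lines in the plane: v₁ = (sin 150°·cos 18°, cos 150°·cos 18°, −sin 18°), v₂ = (sin 200°·cos 37°, cos 200°·cos 37°, −sin 37°).
n = v₁ × v₂ = (-0.264, -0.371, 0.582) (taken with n_z > 0).
True dip = arccos(n_z / |n|) = arccos(0.7878) = 38.0°.
The horizontal component of n points toward azimuth atan2(n_x, n_y) = 215°, the dip direction.

true dip 38°, dip direction 215°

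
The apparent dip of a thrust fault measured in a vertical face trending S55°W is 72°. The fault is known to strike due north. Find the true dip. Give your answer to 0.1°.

75.1°

β = acute angle between strike due north and section S55°W = 55°.
tan δ = tan α / sin β = tan 72° / sin 55° = 3.0777 / 0.8192 = 3.7572
true dip = arctan 3.7572 = 75.10°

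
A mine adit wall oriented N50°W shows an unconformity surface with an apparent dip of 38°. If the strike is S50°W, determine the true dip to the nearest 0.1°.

38.4°

The section is 80° from the strike.
tan δ = tan α / sin β = tan 38° / sin 80° = 0.7813 / 0.9848 = 0.7933
true dip = arctan 0.7933 = 38.43°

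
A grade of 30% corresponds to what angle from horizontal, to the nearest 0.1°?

16.7°

tan θ = 30/100 = 0.3000
θ = arctan(0.3000) = 16.70°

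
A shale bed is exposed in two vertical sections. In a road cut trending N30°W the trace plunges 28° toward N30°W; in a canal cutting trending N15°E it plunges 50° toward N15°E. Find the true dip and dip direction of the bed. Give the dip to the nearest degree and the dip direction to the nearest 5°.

Each apparent-dip line lies in the plane. As unit vectors (x east, y north, z up), v₁ plunges 28°→N30°W and v₂ plunges 50°→N15°E.
The plane normal is n = v₁ × v₂ ∝ (0.294, 0.416, 0.401).
True dip = arccos(n_z / |n|) = arccos(0.6185) = 51.8°.
The horizontal component of n points toward azimuth atan2(n_x, n_y) = 35°, the dip direction.

true dip 52°, dip direction 035°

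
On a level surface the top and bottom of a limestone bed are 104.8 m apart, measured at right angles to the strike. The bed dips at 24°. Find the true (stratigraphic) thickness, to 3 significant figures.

42.6 m

True thickness t = w · sin(dip) = 104.8 × sin 24°
t = 104.8 × 0.4067 = 42.626 m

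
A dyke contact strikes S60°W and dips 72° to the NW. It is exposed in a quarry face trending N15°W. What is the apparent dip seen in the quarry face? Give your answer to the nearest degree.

71°

The strike is S60°W and the section trends N15°W; the acute angle between them is β = 75°.
tan(apparent dip) = tan 72° · sin 75° = 2.9728
apparent dip = arctan 2.9728 = 71.41°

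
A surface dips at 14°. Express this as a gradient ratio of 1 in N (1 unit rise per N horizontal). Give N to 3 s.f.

1 : N means tan θ = 1/N, so N = 1/tan 14° = 1/0.2493

1 in 4.01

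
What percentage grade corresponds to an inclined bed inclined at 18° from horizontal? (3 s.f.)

32.5%

grade % = 100 × tan 18° = 100 × 0.3249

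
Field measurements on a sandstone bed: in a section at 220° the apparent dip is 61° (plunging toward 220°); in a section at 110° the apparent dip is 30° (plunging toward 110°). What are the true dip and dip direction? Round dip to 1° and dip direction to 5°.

The two traces are lines in the plane: v₁ = (sin 220°·cos 61°, cos 220°·cos 61°, −sin 61°), v₂ = (sin 110°·cos 30°, cos 110°·cos 30°, −sin 30°).
n = v₁ × v₂ = (-0.073, -0.868, 0.395) (taken with n_z > 0).
True dip = arccos(n_z / |n|) = arccos(0.4127) = 65.6°.
Dip direction = atan2(-0.073, -0.868) = 185° (azimuth of n's horizontal projection).

true dip 66°, dip direction 185°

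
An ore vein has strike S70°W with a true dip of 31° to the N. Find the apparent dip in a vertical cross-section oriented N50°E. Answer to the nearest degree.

12°

The strike is S70°W and the section trends N50°E; the acute angle between them is β = 20°.
tan(apparent dip) = tan 31° · sin 20° = 0.2055
α = arctan(0.2055) = 11.61°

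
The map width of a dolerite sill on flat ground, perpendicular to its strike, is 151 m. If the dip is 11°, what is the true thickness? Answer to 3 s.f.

28.8 m

True thickness t = w · sin(dip) = 151 × sin 11°
t = 151 × 0.1908 = 28.812 m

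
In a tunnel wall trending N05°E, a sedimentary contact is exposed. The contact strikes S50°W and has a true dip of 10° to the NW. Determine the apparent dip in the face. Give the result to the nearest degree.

The strike is S50°W and the section trends N05°E; the acute angle between them is β = 45°.
tan(apparent dip) = tan 10° · sin 45° = 0.1247
apparent dip = arctan 0.1247 = 7.11°

7°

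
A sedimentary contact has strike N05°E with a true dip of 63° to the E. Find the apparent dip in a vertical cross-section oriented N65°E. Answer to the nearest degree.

Angle between strike (N05°E) and section (N65°E): β = 60°.
tan α = tan 63° × sin 60° = 1.9626 × 0.8660 = 1.6997
α = arctan(1.6997) = 59.53°

60°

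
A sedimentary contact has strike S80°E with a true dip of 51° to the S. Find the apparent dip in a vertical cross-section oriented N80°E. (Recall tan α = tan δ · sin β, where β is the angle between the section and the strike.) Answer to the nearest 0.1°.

22.9°

The strike is S80°E and the section trends N80°E; the acute angle between them is β = 20°.
tan(apparent dip) = tan 51° · sin 20° = 0.4224
α = arctan(0.4224) = 22.90°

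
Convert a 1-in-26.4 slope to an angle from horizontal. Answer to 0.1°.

tan θ = 1/26.4 = 0.0379
θ = arctan(0.0379) = 2.17°

2.2°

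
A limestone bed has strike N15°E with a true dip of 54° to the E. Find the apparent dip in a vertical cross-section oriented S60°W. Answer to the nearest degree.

Angle between strike (N15°E) and section (S60°W): β = 45°.
tan(apparent dip) = tan 54° · sin 45° = 0.9732
α = arctan(0.9732) = 44.22°

44°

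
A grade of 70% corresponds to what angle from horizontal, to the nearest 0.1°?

tan θ = 70/100 = 0.7000
θ = arctan(0.7000) = 34.99°

35.0°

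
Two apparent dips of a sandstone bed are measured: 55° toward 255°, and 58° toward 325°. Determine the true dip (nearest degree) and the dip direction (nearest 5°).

Each apparent-dip line lies in the plane. As unit vectors (x east, y north, z up), v₁ plunges 55°→255° and v₂ plunges 58°→325°.
n = v₁ × v₂ = (-0.481, 0.221, 0.286) (taken with n_z > 0).
Dip δ = arctan(|n_h|/n_z) = arctan(0.530/0.286) = 61.7°.
The horizontal component of n points toward azimuth atan2(n_x, n_y) = 295°, the dip direction.

true dip 62°, dip direction 295°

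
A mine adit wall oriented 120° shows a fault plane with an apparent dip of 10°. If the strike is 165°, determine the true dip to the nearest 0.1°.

14.0°

β = acute angle between strike 165° and section 120° = 45°.
tan(true dip) = tan 10° / sin 45° = 0.2494
δ = arctan(0.2494) = 14.00°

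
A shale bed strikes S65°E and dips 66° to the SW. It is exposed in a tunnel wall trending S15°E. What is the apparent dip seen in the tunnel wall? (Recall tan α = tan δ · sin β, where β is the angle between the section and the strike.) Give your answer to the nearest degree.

The strike is S65°E and the section trends S15°E; the acute angle between them is β = 50°.
tan α = tan 66° × sin 50° = 2.2460 × 0.7660 = 1.7206
α = arctan(1.7206) = 59.83°

60°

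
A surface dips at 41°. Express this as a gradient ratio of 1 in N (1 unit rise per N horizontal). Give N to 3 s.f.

1 : N means tan θ = 1/N, so N = 1/tan 41° = 1/0.8693

1 in 1.15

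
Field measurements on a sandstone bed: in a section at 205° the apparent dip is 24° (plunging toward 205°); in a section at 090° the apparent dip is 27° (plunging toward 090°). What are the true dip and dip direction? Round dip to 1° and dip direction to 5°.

Represent each trace as a vector plunging at its apparent dip toward its trend (east-north-up frame): v₁ = (-0.386, -0.828, -0.407), v₂ = (0.891, 0.000, -0.454).
Cross product v₁ × v₂ gives the pole to the plane: n ∝ (0.376, -0.538, 0.738).
True dip = arccos(n_z / |n|) = arccos(0.7473) = 41.6°.
Dip direction = atan2(0.376, -0.538) = 145° (azimuth of n's horizontal projection).

true dip 42°, dip direction 145°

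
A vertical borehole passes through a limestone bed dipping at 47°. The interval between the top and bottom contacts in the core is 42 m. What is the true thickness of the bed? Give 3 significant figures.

28.6 m

True thickness t = h · cos(dip) = 42 × cos 47°
t = 42 × 0.6820 = 28.644 m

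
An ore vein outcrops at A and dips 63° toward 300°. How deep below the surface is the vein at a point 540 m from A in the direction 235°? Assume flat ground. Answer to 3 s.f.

448 m

The hole lies 65° from the dip direction, so the down-dip offset is 540 × cos 65° = 228.21 m.
Depth = down-dip offset × tan(dip) = 228.21 × tan 63° = 228.21 × 1.9626
Depth = 447.89 m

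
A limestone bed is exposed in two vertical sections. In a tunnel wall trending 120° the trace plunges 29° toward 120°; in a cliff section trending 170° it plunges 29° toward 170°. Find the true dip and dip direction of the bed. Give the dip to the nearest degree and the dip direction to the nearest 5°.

true dip 31°, dip direction 145°

The two traces are lines in the plane: v₁ = (sin 120°·cos 29°, cos 120°·cos 29°, −sin 29°), v₂ = (sin 170°·cos 29°, cos 170°·cos 29°, −sin 29°).
n = v₁ × v₂ = (0.206, -0.294, 0.586) (taken with n_z > 0).
True dip = arccos(n_z / |n|) = arccos(0.8531) = 31.5°.
Dip direction = azimuth of (n_x, n_y) = atan2(0.206, -0.294) = 145°.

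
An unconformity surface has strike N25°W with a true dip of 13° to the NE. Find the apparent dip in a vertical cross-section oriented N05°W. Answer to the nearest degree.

Angle between strike (N25°W) and section (N05°W): β = 20°.
tan(apparent dip) = tan 13° · sin 20° = 0.0790
apparent dip = arctan 0.0790 = 4.51°

5°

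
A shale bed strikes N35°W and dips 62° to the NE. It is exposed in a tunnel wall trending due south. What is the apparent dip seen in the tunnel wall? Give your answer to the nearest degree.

47°

The section lies 35° from the strike.
tan α = tan 62° × sin 35° = 1.8807 × 0.5736 = 1.0787
α = arctan(1.0787) = 47.17°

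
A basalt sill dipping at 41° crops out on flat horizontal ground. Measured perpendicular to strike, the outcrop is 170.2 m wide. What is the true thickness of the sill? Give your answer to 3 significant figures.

True thickness t = w · sin(dip) = 170.2 × sin 41°
t = 170.2 × 0.6561 = 111.661 m

112 m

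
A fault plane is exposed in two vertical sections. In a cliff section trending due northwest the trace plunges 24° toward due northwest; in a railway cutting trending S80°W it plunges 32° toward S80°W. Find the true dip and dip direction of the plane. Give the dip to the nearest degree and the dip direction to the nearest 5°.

Each apparent-dip line lies in the plane. As unit vectors (x east, y north, z up), v₁ plunges 24°→due northwest and v₂ plunges 32°→S80°W.
n = v₁ × v₂ = (-0.402, -0.003, 0.635) (taken with n_z > 0).
tan δ = √(n_x²+n_y²)/n_z = 0.402/0.635, so δ = 32.4°.
Dip direction = atan2(-0.402, -0.003) = 270° (azimuth of n's horizontal projection).

true dip 32°, dip direction 270°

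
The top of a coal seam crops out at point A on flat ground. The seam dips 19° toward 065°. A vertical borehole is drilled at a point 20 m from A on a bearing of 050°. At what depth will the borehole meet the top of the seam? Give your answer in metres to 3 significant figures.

6.65 m

The hole lies 15° from the dip direction, so the down-dip offset is 20 × cos 15° = 19.32 m.
Depth = down-dip offset × tan(dip) = 19.32 × tan 19° = 19.32 × 0.3443
Depth = 6.65 m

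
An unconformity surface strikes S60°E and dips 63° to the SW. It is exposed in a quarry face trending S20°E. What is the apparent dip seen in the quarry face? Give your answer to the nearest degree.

52°

Angle between strike (S60°E) and section (S20°E): β = 40°.
tan(apparent dip) = tan 63° · sin 40° = 1.2615
α = arctan(1.2615) = 51.60°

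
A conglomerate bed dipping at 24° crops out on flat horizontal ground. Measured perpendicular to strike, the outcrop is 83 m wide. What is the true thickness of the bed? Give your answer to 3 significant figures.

33.8 m

True thickness t = w · sin(dip) = 83 × sin 24°
t = 83 × 0.4067 = 33.759 m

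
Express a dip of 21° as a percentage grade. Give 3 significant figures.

grade % = 100 × tan 21° = 100 × 0.3839

38.4%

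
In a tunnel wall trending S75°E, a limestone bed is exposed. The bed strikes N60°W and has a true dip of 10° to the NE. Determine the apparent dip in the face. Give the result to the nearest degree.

The strike is N60°W and the section trends S75°E; the acute angle between them is β = 15°.
tan(apparent dip) = tan 10° · sin 15° = 0.0456
α = arctan(0.0456) = 2.61°

3°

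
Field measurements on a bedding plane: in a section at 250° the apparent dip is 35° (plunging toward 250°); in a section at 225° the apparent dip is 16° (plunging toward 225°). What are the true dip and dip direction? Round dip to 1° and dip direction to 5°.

true dip 47°, dip direction 300°

The two traces are lines in the plane: v₁ = (sin 250°·cos 35°, cos 250°·cos 35°, −sin 35°), v₂ = (sin 225°·cos 16°, cos 225°·cos 16°, −sin 16°).
Cross product v₁ × v₂ gives the pole to the plane: n ∝ (-0.313, 0.178, 0.333).
True dip = arccos(n_z / |n|) = arccos(0.6792) = 47.2°.
Dip direction = azimuth of (n_x, n_y) = atan2(-0.313, 0.178) = 300°.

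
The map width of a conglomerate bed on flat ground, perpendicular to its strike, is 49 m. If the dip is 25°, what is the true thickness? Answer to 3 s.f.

20.7 m

True thickness t = w · sin(dip) = 49 × sin 25°
t = 49 × 0.4226 = 20.708 m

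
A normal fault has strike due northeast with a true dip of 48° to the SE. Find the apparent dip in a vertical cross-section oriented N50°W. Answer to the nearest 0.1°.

47.9°

Angle between strike (due northeast) and section (N50°W): β = 85°.
tan(apparent dip) = tan 48° · sin 85° = 1.1064
apparent dip = arctan 1.1064 = 47.89°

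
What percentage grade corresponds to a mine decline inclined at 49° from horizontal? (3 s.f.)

grade % = 100 × tan 49° = 100 × 1.1504

115%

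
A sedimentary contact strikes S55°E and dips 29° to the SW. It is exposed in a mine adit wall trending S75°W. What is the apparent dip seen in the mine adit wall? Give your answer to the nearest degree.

Angle between strike (S55°E) and section (S75°W): β = 50°.
tan α = tan 29° × sin 50° = 0.5543 × 0.7660 = 0.4246
α = arctan(0.4246) = 23.01°

23°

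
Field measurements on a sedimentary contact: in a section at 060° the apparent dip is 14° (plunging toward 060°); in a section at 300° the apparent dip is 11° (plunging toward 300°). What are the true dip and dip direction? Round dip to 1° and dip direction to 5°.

Represent each trace as a vector plunging at its apparent dip toward its trend (east-north-up frame): v₁ = (0.840, 0.485, -0.242), v₂ = (-0.850, 0.491, -0.191).
n = v₁ × v₂ = (0.026, 0.366, 0.825) (taken with n_z > 0).
tan δ = √(n_x²+n_y²)/n_z = 0.367/0.825, so δ = 24.0°.
Dip direction = azimuth of (n_x, n_y) = atan2(0.026, 0.366) = 4°.

true dip 24°, dip direction 005°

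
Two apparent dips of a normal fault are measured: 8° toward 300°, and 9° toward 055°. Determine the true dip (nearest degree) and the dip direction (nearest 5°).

Each apparent-dip line lies in the plane. As unit vectors (x east, y north, z up), v₁ plunges 8°→300° and v₂ plunges 9°→055°.
Cross product v₁ × v₂ gives the pole to the plane: n ∝ (-0.001, 0.247, 0.886).
Dip δ = arctan(|n_h|/n_z) = arctan(0.247/0.886) = 15.6°.
The horizontal component of n points toward azimuth atan2(n_x, n_y) = 360°, the dip direction.

true dip 16°, dip direction 000°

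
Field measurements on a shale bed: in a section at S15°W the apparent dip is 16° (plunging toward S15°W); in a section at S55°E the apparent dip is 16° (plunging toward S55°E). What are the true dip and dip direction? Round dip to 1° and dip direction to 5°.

true dip 19°, dip direction 160°

Represent each trace as a vector plunging at its apparent dip toward its trend (east-north-up frame): v₁ = (-0.249, -0.929, -0.276), v₂ = (0.787, -0.551, -0.276).
n = v₁ × v₂ = (0.104, -0.286, 0.868) (taken with n_z > 0).
Dip δ = arctan(|n_h|/n_z) = arctan(0.304/0.868) = 19.3°.
Dip direction = atan2(0.104, -0.286) = 160° (azimuth of n's horizontal projection).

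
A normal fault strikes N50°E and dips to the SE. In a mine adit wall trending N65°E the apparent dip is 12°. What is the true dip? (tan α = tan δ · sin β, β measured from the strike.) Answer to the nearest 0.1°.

β = acute angle between strike N50°E and section N65°E = 15°.
tan δ = tan α / sin β = tan 12° / sin 15° = 0.2126 / 0.2588 = 0.8213
δ = arctan(0.8213) = 39.39°

39.4°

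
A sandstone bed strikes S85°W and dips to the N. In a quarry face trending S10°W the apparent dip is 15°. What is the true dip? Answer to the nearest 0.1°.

The section is 75° from the strike.
tan(true dip) = tan 15° / sin 75° = 0.2774
true dip = arctan 0.2774 = 15.50°

15.5°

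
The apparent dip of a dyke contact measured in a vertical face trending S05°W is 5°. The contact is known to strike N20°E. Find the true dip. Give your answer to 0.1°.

18.7°

The section is 15° from the strike.
tan(true dip) = tan 5° / sin 15° = 0.3380
true dip = arctan 0.3380 = 18.68°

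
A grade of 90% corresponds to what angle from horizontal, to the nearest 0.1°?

tan θ = 90/100 = 0.9000
θ = arctan(0.9000) = 41.99°

42.0°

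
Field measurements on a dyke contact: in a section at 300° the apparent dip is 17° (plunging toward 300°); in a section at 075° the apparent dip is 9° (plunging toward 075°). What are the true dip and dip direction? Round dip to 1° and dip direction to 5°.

true dip 31°, dip direction 000°

Each apparent-dip line lies in the plane. As unit vectors (x east, y north, z up), v₁ plunges 17°→300° and v₂ plunges 9°→075°.
Cross product v₁ × v₂ gives the pole to the plane: n ∝ (0.000, 0.408, 0.668).
True dip = arccos(n_z / |n|) = arccos(0.8531) = 31.5°.
Dip direction = azimuth of (n_x, n_y) = atan2(0.000, 0.408) = 0°.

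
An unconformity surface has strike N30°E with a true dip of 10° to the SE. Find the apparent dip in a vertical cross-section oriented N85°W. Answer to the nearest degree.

The section lies 65° from the strike.
tan α = tan 10° × sin 65° = 0.1763 × 0.9063 = 0.1598
apparent dip = arctan 0.1598 = 9.08°

9°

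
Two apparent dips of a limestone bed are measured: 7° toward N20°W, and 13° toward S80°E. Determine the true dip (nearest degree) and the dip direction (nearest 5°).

true dip 20°, dip direction 050°

The two traces are lines in the plane: v₁ = (sin 340°·cos 7°, cos 340°·cos 7°, −sin 7°), v₂ = (sin 100°·cos 13°, cos 100°·cos 13°, −sin 13°).
n = v₁ × v₂ = (0.230, 0.193, 0.838) (taken with n_z > 0).
Dip δ = arctan(|n_h|/n_z) = arctan(0.301/0.838) = 19.8°.
Dip direction = azimuth of (n_x, n_y) = atan2(0.230, 0.193) = 50°.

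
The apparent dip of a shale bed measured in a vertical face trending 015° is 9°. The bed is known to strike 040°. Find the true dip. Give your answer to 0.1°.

20.5°

The section is 25° from the strike.
tan(true dip) = tan 9° / sin 25° = 0.3748
δ = arctan(0.3748) = 20.54°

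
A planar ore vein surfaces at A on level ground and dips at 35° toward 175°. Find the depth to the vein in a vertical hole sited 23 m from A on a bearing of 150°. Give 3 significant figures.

The hole lies 25° from the dip direction, so the down-dip offset is 23 × cos 25° = 20.85 m.
Depth = down-dip offset × tan(dip) = 20.85 × tan 35° = 20.85 × 0.7002
Depth = 14.60 m

14.6 m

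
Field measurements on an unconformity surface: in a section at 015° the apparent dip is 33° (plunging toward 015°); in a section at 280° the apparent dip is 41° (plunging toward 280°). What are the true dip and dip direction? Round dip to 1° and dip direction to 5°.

true dip 49°, dip direction 320°

Represent each trace as a vector plunging at its apparent dip toward its trend (east-north-up frame): v₁ = (0.217, 0.810, -0.545), v₂ = (-0.743, 0.131, -0.656).
n = v₁ × v₂ = (-0.460, 0.547, 0.631) (taken with n_z > 0).
True dip = arccos(n_z / |n|) = arccos(0.6615) = 48.6°.
The horizontal component of n points toward azimuth atan2(n_x, n_y) = 320°, the dip direction.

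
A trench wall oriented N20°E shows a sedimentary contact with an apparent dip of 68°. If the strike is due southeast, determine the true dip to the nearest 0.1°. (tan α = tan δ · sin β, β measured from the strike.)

The section is 65° from the strike.
tan δ = tan α / sin β = tan 68° / sin 65° = 2.4751 / 0.9063 = 2.7310
true dip = arctan 2.7310 = 69.89°

69.9°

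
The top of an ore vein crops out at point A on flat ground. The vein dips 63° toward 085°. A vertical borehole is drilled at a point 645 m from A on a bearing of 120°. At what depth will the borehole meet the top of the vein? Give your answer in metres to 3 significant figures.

1040 m

The hole lies 35° from the dip direction, so the down-dip offset is 645 × cos 35° = 528.35 m.
Depth = down-dip offset × tan(dip) = 528.35 × tan 63° = 528.35 × 1.9626
Depth = 1036.95 m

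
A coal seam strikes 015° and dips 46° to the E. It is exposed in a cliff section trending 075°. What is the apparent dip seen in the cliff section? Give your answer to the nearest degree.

42°

The strike is 015° and the section trends 075°; the acute angle between them is β = 60°.
tan α = tan 46° × sin 60° = 1.0355 × 0.8660 = 0.8968
apparent dip = arctan 0.8968 = 41.89°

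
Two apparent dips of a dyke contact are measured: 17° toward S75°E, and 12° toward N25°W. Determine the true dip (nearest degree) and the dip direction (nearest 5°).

true dip 32°, dip direction 045°

Each apparent-dip line lies in the plane. As unit vectors (x east, y north, z up), v₁ plunges 17°→S75°E and v₂ plunges 12°→N25°W.
The plane normal is n = v₁ × v₂ ∝ (0.311, 0.313, 0.717).
True dip = arccos(n_z / |n|) = arccos(0.8517) = 31.6°.
The horizontal component of n points toward azimuth atan2(n_x, n_y) = 45°, the dip direction.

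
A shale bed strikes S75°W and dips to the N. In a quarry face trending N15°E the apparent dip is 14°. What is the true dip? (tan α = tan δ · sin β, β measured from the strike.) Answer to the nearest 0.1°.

β = acute angle between strike S75°W and section N15°E = 60°.
tan δ = tan α / sin β = tan 14° / sin 60° = 0.2493 / 0.8660 = 0.2879
true dip = arctan 0.2879 = 16.06°

16.1°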